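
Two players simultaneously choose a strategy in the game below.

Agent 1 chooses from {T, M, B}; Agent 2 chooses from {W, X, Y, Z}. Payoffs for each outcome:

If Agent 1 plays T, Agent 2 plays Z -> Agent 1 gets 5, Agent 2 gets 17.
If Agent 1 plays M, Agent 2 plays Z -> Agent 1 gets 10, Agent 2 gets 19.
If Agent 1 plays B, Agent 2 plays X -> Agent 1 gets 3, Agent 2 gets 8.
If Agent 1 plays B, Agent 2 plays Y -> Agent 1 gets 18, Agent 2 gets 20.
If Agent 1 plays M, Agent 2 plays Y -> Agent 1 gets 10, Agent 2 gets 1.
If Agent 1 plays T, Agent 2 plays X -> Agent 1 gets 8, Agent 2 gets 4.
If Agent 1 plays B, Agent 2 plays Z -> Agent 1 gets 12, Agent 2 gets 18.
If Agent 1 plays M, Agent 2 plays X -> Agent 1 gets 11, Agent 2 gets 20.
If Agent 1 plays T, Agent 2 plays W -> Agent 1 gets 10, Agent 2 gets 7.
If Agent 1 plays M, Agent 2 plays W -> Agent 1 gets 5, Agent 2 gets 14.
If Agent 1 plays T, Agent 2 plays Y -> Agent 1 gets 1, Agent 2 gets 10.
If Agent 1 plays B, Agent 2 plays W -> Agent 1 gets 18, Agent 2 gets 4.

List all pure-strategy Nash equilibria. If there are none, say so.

The pure Nash equilibria are (M, X), (B, Y).

Check each profile: it is a Nash equilibrium iff no player can strictly gain by switching unilaterally.
(T, W): Agent 1 can switch to B (10 → 18). Not NE.
(T, X): Agent 1 can switch to M (8 → 11). Not NE.
(T, Y): Agent 1 can switch to M (1 → 10). Not NE.
(T, Z): Agent 1 can switch to M (5 → 10). Not NE.
(M, W): Agent 1 can switch to T (5 → 10). Not NE.
(M, X): Agent 1 gets 11, best alternative 8; Agent 2 gets 20, best alternative 19. No profitable deviation — NE.
(M, Y): Agent 1 can switch to B (10 → 18). Not NE.
(B, Y): Agent 1 gets 18, best alternative 10; Agent 2 gets 20, best alternative 18. No profitable deviation — NE.
(The remaining 4 profiles each have a profitable deviation by the same check.)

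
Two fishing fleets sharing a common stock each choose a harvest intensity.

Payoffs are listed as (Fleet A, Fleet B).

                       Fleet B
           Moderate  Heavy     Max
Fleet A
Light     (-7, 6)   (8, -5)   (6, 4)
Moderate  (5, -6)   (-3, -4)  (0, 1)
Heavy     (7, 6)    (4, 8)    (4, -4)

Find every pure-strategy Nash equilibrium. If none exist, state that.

There is no pure-strategy Nash equilibrium.

(Light, Moderate): Fleet A can switch to Moderate (-7 → 5). Not NE.
(Light, Heavy): Fleet B can switch to Moderate (-5 → 6). Not NE.
(Light, Max): Fleet B can switch to Moderate (4 → 6). Not NE.
(Moderate, Moderate): Fleet A can switch to Heavy (5 → 7). Not NE.
(Moderate, Heavy): Fleet A can switch to Light (-3 → 8). Not NE.
(Moderate, Max): Fleet A can switch to Light (0 → 6). Not NE.
(The remaining 3 profiles each have a profitable deviation by the same check.)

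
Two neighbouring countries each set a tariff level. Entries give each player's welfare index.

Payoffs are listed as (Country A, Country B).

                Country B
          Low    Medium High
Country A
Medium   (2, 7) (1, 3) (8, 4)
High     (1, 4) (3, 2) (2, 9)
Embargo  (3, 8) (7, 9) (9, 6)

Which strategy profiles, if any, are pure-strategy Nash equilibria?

(Medium, Low): Country A can switch to Embargo (2 → 3). Not NE.
(Medium, Medium): Country A can switch to High (1 → 3). Not NE.
(Medium, High): Country A can switch to Embargo (8 → 9). Not NE.
(High, Low): Country A can switch to Medium (1 → 2). Not NE.
(High, Medium): Country A can switch to Embargo (3 → 7). Not NE.
(High, High): Country A can switch to Medium (2 → 8). Not NE.
(Embargo, Medium): Country A gets 7, best alternative 3; Country B gets 9, best alternative 8. No profitable deviation — NE.
(The remaining 2 profiles each have a profitable deviation by the same check.)

The unique pure-strategy Nash equilibrium is (Embargo, Medium).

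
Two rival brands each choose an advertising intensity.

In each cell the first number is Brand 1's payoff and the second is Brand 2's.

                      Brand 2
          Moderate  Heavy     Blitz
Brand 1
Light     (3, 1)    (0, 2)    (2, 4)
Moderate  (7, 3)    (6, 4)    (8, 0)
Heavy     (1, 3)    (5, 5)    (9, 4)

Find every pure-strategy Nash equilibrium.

Pure NE: (Moderate, Heavy)

Brand 1 against Moderate: payoffs 3, 7, 1 → best response Moderate.
Brand 1 against Heavy: payoffs 0, 6, 5 → best response Moderate.
Brand 1 against Blitz: payoffs 2, 8, 9 → best response Heavy.
Brand 2 against Light: payoffs 1, 2, 4 → best response Blitz.
Brand 2 against Moderate: payoffs 3, 4, 0 → best response Heavy.
Brand 2 against Heavy: payoffs 3, 5, 4 → best response Heavy.
Mutual best responses: (Moderate, Heavy).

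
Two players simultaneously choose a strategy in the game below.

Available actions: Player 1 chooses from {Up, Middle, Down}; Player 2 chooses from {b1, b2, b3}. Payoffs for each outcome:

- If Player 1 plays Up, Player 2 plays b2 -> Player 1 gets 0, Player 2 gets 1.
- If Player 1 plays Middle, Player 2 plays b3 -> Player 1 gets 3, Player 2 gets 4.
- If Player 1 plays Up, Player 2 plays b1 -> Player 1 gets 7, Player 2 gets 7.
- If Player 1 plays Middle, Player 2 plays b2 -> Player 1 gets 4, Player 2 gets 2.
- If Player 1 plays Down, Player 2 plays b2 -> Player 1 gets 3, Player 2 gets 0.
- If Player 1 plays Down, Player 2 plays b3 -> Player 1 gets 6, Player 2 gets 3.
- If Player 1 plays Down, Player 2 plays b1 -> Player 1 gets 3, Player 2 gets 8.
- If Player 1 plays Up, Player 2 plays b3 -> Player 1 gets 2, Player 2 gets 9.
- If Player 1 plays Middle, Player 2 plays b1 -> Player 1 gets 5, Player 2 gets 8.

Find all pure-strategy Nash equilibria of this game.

Player 1 against b1: payoffs 7, 5, 3 → best response Up.
Player 1 against b2: payoffs 0, 4, 3 → best response Middle.
Player 1 against b3: payoffs 2, 3, 6 → best response Down.
Player 2 against Up: payoffs 7, 1, 9 → best response b3.
Player 2 against Middle: payoffs 8, 2, 4 → best response b1.
Player 2 against Down: payoffs 8, 0, 3 → best response b1.
No profile is a mutual best response for all players.

There is no pure-strategy Nash equilibrium.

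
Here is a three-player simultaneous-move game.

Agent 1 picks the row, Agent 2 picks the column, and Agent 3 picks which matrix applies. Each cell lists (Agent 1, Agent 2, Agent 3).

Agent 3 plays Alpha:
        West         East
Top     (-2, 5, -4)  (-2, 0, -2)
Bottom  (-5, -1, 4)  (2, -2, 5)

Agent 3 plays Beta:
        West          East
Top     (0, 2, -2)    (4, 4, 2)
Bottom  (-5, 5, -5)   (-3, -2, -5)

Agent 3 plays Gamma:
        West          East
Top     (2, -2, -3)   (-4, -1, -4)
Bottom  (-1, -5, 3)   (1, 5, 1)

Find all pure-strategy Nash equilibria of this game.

Pure NE: (Top, East, Beta)

Agent 1 against (West, Alpha): payoffs -2, -5 → best response Top.
Agent 1 against (West, Beta): payoffs 0, -5 → best response Top.
Agent 1 against (West, Gamma): payoffs 2, -1 → best response Top.
Agent 1 against (East, Alpha): payoffs -2, 2 → best response Bottom.
Agent 1 against (East, Beta): payoffs 4, -3 → best response Top.
Agent 1 against (East, Gamma): payoffs -4, 1 → best response Bottom.
Agent 2 against (Top, Alpha): payoffs 5, 0 → best response West.
Agent 2 against (Top, Beta): payoffs 2, 4 → best response East.
Agent 2 against (Top, Gamma): payoffs -2, -1 → best response East.
Agent 2 against (Bottom, Alpha): payoffs -1, -2 → best response West.
Agent 2 against (Bottom, Beta): payoffs 5, -2 → best response West.
Agent 2 against (Bottom, Gamma): payoffs -5, 5 → best response East.
Agent 3 against (Top, West): payoffs -4, -2, -3 → best response Beta.
Agent 3 against (Top, East): payoffs -2, 2, -4 → best response Beta.
Agent 3 against (Bottom, West): payoffs 4, -5, 3 → best response Alpha.
Agent 3 against (Bottom, East): payoffs 5, -5, 1 → best response Alpha.
Mutual best responses: (Top, East, Beta).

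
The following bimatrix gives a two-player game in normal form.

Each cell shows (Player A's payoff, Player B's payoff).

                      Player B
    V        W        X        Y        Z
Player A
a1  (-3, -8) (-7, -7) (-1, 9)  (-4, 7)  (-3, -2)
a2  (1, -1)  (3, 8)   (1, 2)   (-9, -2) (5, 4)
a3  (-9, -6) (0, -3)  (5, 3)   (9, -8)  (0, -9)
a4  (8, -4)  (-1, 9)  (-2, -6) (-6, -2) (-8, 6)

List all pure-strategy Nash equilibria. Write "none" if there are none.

Pure-strategy Nash equilibria: (a2, W) and (a3, X)

Check each profile: it is a Nash equilibrium iff no player can strictly gain by switching unilaterally.
(a1, V): Player A can switch to a2 (-3 → 1). Not NE.
(a1, W): Player A can switch to a2 (-7 → 3). Not NE.
(a1, X): Player A can switch to a2 (-1 → 1). Not NE.
(a1, Y): Player A can switch to a3 (-4 → 9). Not NE.
(a1, Z): Player A can switch to a2 (-3 → 5). Not NE.
(a2, V): Player A can switch to a4 (1 → 8). Not NE.
(a2, W): Player A gets 3, best alternative 0; Player B gets 8, best alternative 4. No profitable deviation — NE.
(a3, X): Player A gets 5, best alternative 1; Player B gets 3, best alternative -3. No profitable deviation — NE.
(The remaining 12 profiles each have a profitable deviation by the same check.)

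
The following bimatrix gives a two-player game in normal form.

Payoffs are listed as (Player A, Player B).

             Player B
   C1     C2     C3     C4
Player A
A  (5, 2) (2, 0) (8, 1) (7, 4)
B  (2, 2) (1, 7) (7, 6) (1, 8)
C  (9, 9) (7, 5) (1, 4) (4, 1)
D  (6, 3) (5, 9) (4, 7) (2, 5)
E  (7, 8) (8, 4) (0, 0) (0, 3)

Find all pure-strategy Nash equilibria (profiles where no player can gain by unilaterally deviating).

(A, C1): Player A can switch to C (5 → 9). Not NE.
(A, C2): Player A can switch to C (2 → 7). Not NE.
(A, C3): Player B can switch to C1 (1 → 2). Not NE.
(A, C4): Player A gets 7, best alternative 4; Player B gets 4, best alternative 2. No profitable deviation — NE.
(B, C1): Player A can switch to A (2 → 5). Not NE.
(B, C2): Player A can switch to A (1 → 2). Not NE.
(B, C3): Player A can switch to A (7 → 8). Not NE.
(B, C4): Player A can switch to A (1 → 7). Not NE.
(C, C1): Player A gets 9, best alternative 7; Player B gets 9, best alternative 5. No profitable deviation — NE.
(C, C2): Player A can switch to E (7 → 8). Not NE.
(C, C3): Player A can switch to A (1 → 8). Not NE.
(C, C4): Player A can switch to A (4 → 7). Not NE.
(The remaining 8 profiles each have a profitable deviation by the same check.)

(A, C4); (C, C1)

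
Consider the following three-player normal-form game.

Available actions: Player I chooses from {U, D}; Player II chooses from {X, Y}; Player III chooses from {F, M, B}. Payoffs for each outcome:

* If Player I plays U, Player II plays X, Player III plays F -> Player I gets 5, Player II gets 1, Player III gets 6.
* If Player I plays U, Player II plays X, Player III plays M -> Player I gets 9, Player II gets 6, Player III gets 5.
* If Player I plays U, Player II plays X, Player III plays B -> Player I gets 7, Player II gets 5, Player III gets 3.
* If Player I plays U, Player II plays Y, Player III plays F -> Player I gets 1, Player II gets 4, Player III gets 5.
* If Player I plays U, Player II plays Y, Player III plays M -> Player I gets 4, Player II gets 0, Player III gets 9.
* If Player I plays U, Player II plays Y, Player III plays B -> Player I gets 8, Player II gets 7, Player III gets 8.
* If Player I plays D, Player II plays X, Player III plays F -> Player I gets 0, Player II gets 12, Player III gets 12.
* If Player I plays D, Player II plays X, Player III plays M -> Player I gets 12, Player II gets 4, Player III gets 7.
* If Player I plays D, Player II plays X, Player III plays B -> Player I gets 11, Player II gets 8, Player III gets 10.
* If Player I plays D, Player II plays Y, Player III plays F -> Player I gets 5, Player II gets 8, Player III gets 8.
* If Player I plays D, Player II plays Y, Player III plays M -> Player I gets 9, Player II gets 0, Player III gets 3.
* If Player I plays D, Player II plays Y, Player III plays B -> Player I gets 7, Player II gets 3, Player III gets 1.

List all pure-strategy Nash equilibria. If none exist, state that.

none

(U, X, F): Player II can switch to Y (1 → 4). Not NE.
(U, X, M): Player I can switch to D (9 → 12). Not NE.
(U, X, B): Player I can switch to D (7 → 11). Not NE.
(U, Y, F): Player I can switch to D (1 → 5). Not NE.
(U, Y, M): Player I can switch to D (4 → 9). Not NE.
(U, Y, B): Player III can switch to M (8 → 9). Not NE.
(D, X, F): Player I can switch to U (0 → 5). Not NE.
(D, X, M): Player III can switch to F (7 → 12). Not NE.
(The remaining 4 profiles each have a profitable deviation by the same check.)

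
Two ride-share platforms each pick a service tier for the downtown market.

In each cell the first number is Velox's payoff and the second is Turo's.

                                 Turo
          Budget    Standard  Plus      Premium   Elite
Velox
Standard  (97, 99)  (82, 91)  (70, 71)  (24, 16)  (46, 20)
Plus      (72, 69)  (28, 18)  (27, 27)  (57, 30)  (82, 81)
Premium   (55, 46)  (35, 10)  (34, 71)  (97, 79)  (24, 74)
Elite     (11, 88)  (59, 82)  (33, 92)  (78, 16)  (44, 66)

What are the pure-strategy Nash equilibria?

Pure-strategy Nash equilibria: (Standard, Budget), (Plus, Elite), (Premium, Premium)

(Standard, Budget): Velox gets 97, best alternative 72; Turo gets 99, best alternative 91. No profitable deviation — NE.
(Standard, Standard): Turo can switch to Budget (91 → 99). Not NE.
(Standard, Plus): Turo can switch to Budget (71 → 99). Not NE.
(Standard, Premium): Velox can switch to Plus (24 → 57). Not NE.
(Standard, Elite): Velox can switch to Plus (46 → 82). Not NE.
(Plus, Budget): Velox can switch to Standard (72 → 97). Not NE.
(Plus, Standard): Velox can switch to Standard (28 → 82). Not NE.
(Plus, Plus): Velox can switch to Standard (27 → 70). Not NE.
(Plus, Premium): Velox can switch to Premium (57 → 97). Not NE.
(Plus, Elite): Velox gets 82, best alternative 46; Turo gets 81, best alternative 69. No profitable deviation — NE.
(Premium, Budget): Velox can switch to Standard (55 → 97). Not NE.
(Premium, Standard): Velox can switch to Standard (35 → 82). Not NE.
(Premium, Premium): Velox gets 97, best alternative 78; Turo gets 79, best alternative 74. No profitable deviation — NE.
(The remaining 7 profiles each have a profitable deviation by the same check.)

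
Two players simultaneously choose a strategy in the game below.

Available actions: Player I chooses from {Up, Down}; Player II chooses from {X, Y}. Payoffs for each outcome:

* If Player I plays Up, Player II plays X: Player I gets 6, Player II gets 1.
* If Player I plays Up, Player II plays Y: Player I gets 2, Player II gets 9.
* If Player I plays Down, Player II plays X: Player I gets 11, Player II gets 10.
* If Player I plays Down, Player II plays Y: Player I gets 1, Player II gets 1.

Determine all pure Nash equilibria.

The pure Nash equilibria are (Up, Y); (Down, X).

Player I against X: payoffs 6, 11 → best response Down.
Player I against Y: payoffs 2, 1 → best response Up.
Player II against Up: payoffs 1, 9 → best response Y.
Player II against Down: payoffs 10, 1 → best response X.
Mutual best responses: (Up, Y); (Down, X).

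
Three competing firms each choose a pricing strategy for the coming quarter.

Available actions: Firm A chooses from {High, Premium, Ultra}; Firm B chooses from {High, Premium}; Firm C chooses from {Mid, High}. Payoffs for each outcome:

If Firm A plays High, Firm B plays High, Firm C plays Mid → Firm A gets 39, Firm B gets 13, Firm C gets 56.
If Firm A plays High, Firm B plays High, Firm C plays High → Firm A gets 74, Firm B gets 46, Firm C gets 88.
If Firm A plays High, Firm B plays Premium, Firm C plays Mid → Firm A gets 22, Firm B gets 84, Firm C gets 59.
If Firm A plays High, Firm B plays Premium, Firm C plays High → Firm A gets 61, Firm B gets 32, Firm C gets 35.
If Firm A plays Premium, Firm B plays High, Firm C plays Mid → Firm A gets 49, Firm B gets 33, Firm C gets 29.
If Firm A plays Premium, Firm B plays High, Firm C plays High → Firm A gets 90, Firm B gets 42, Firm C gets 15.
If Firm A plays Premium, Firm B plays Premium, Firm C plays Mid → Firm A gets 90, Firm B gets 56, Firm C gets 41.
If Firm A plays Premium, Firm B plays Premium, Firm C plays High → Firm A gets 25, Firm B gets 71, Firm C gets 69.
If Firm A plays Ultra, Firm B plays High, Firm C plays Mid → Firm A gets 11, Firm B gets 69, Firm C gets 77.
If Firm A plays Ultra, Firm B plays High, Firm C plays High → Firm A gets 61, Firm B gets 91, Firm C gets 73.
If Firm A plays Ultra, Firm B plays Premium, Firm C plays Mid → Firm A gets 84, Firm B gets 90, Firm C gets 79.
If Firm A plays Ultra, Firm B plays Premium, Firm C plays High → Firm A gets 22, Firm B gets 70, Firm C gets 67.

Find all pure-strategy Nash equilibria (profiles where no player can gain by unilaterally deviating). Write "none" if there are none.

Mark each player's best response to every combination of opponents' strategies; a profile where every player is best-responding is a pure Nash equilibrium.
Firm A against (High, Mid): payoffs 39, 49, 11 → best response Premium.
Firm A against (High, High): payoffs 74, 90, 61 → best response Premium.
Firm A against (Premium, Mid): payoffs 22, 90, 84 → best response Premium.
Firm A against (Premium, High): payoffs 61, 25, 22 → best response High.
Firm B against (High, Mid): payoffs 13, 84 → best response Premium.
Firm B against (High, High): payoffs 46, 32 → best response High.
Firm B against (Premium, Mid): payoffs 33, 56 → best response Premium.
Firm B against (Premium, High): payoffs 42, 71 → best response Premium.
Firm B against (Ultra, Mid): payoffs 69, 90 → best response Premium.
Firm B against (Ultra, High): payoffs 91, 70 → best response High.
Firm C against (High, High): payoffs 56, 88 → best response High.
Firm C against (High, Premium): payoffs 59, 35 → best response Mid.
Firm C against (Premium, High): payoffs 29, 15 → best response Mid.
Firm C against (Premium, Premium): payoffs 41, 69 → best response High.
Firm C against (Ultra, High): payoffs 77, 73 → best response Mid.
Firm C against (Ultra, Premium): payoffs 79, 67 → best response Mid.
No profile is a mutual best response for all players.

No pure-strategy Nash equilibrium.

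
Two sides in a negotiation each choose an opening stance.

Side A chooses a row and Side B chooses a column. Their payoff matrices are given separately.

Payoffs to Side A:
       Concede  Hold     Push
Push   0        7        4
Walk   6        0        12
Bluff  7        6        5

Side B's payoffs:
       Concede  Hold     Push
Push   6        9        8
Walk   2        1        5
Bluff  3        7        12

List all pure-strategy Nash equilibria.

Pure-strategy Nash equilibria: (Push, Hold), (Walk, Push)

Side A against Concede: payoffs 0, 6, 7 → best response Bluff.
Side A against Hold: payoffs 7, 0, 6 → best response Push.
Side A against Push: payoffs 4, 12, 5 → best response Walk.
Side B against Push: payoffs 6, 9, 8 → best response Hold.
Side B against Walk: payoffs 2, 1, 5 → best response Push.
Side B against Bluff: payoffs 3, 7, 12 → best response Push.
Mutual best responses: (Push, Hold); (Walk, Push).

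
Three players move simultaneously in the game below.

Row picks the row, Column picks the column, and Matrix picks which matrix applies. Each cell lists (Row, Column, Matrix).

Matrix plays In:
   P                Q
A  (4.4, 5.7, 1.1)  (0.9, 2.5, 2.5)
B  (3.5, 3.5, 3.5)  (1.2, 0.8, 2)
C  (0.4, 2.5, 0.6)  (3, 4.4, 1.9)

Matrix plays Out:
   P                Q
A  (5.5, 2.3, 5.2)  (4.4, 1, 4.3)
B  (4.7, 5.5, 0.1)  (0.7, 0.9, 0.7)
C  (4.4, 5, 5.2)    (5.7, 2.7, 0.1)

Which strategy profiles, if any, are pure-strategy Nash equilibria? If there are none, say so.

(A, P, In): Matrix can switch to Out (1.1 → 5.2). Not NE.
(A, P, Out): Row gets 5.5, best alternative 4.7; Column gets 2.3, best alternative 1; Matrix gets 5.2, best alternative 1.1. No profitable deviation — NE.
(A, Q, In): Row can switch to B (0.9 → 1.2). Not NE.
(A, Q, Out): Row can switch to C (4.4 → 5.7). Not NE.
(B, P, In): Row can switch to A (3.5 → 4.4). Not NE.
(B, P, Out): Row can switch to A (4.7 → 5.5). Not NE.
(B, Q, In): Row can switch to C (1.2 → 3). Not NE.
(B, Q, Out): Row can switch to A (0.7 → 4.4). Not NE.
(C, P, In): Row can switch to A (0.4 → 4.4). Not NE.
(C, P, Out): Row can switch to A (4.4 → 5.5). Not NE.
(C, Q, In): Row gets 3, best alternative 1.2; Column gets 4.4, best alternative 2.5; Matrix gets 1.9, best alternative 0.1. No profitable deviation — NE.
(C, Q, Out): Column can switch to P (2.7 → 5). Not NE.

The pure Nash equilibria are (A, P, Out), (C, Q, In).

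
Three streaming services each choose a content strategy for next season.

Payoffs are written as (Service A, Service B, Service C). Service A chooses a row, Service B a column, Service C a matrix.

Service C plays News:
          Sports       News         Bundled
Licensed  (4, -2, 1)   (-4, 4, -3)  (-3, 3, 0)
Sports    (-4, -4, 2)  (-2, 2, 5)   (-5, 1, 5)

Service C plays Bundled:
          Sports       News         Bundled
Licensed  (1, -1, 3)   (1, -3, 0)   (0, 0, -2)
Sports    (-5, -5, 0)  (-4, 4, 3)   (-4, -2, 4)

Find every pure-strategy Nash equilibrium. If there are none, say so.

(Sports, News, News)

Service A against (Sports, News): payoffs 4, -4 → best response Licensed.
Service A against (Sports, Bundled): payoffs 1, -5 → best response Licensed.
Service A against (News, News): payoffs -4, -2 → best response Sports.
Service A against (News, Bundled): payoffs 1, -4 → best response Licensed.
Service A against (Bundled, News): payoffs -3, -5 → best response Licensed.
Service A against (Bundled, Bundled): payoffs 0, -4 → best response Licensed.
Service B against (Licensed, News): payoffs -2, 4, 3 → best response News.
Service B against (Licensed, Bundled): payoffs -1, -3, 0 → best response Bundled.
Service B against (Sports, News): payoffs -4, 2, 1 → best response News.
Service B against (Sports, Bundled): payoffs -5, 4, -2 → best response News.
Service C against (Licensed, Sports): payoffs 1, 3 → best response Bundled.
Service C against (Licensed, News): payoffs -3, 0 → best response Bundled.
Service C against (Licensed, Bundled): payoffs 0, -2 → best response News.
Service C against (Sports, Sports): payoffs 2, 0 → best response News.
Service C against (Sports, News): payoffs 5, 3 → best response News.
Service C against (Sports, Bundled): payoffs 5, 4 → best response News.
Mutual best responses: (Sports, News, News).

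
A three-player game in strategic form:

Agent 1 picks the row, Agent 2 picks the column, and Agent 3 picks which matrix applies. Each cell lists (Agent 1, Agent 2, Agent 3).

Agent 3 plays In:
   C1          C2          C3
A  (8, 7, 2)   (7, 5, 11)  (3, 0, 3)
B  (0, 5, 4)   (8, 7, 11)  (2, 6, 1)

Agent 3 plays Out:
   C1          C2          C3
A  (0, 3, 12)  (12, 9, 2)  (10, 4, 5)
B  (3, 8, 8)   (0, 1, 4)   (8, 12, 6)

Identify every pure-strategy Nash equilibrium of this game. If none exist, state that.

The unique pure-strategy Nash equilibrium is (B, C2, In).

Agent 1 against (C1, In): payoffs 8, 0 → best response A.
Agent 1 against (C1, Out): payoffs 0, 3 → best response B.
Agent 1 against (C2, In): payoffs 7, 8 → best response B.
Agent 1 against (C2, Out): payoffs 12, 0 → best response A.
Agent 1 against (C3, In): payoffs 3, 2 → best response A.
Agent 1 against (C3, Out): payoffs 10, 8 → best response A.
Agent 2 against (A, In): payoffs 7, 5, 0 → best response C1.
Agent 2 against (A, Out): payoffs 3, 9, 4 → best response C2.
Agent 2 against (B, In): payoffs 5, 7, 6 → best response C2.
Agent 2 against (B, Out): payoffs 8, 1, 12 → best response C3.
Agent 3 against (A, C1): payoffs 2, 12 → best response Out.
Agent 3 against (A, C2): payoffs 11, 2 → best response In.
Agent 3 against (A, C3): payoffs 3, 5 → best response Out.
Agent 3 against (B, C1): payoffs 4, 8 → best response Out.
Agent 3 against (B, C2): payoffs 11, 4 → best response In.
Agent 3 against (B, C3): payoffs 1, 6 → best response Out.
Mutual best responses: (B, C2, In).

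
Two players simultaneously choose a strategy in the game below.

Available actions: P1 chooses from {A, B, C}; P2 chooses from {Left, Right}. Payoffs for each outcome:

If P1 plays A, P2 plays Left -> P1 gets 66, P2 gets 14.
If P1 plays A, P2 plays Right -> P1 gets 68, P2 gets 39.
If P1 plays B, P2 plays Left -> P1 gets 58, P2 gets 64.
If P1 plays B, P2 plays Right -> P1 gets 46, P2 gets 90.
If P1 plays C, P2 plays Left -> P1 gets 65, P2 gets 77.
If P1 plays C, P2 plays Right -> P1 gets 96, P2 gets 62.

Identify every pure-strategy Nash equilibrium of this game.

No pure-strategy Nash equilibrium.

P1 against Left: payoffs 66, 58, 65 → best response A.
P1 against Right: payoffs 68, 46, 96 → best response C.
P2 against A: payoffs 14, 39 → best response Right.
P2 against B: payoffs 64, 90 → best response Right.
P2 against C: payoffs 77, 62 → best response Left.
No profile is a mutual best response for all players.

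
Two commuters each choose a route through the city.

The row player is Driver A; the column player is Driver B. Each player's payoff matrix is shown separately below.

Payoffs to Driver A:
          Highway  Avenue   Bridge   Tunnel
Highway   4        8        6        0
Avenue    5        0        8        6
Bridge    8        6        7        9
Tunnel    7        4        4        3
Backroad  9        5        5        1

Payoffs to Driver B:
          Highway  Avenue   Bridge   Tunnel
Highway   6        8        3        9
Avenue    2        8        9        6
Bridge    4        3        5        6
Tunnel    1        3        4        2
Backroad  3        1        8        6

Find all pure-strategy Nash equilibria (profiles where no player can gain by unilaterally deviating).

Pure-strategy Nash equilibria: (Avenue, Bridge); (Bridge, Tunnel)

For each player, find the best response to each opponent profile; mutual best responses are the pure NE.
Driver A against Highway: payoffs 4, 5, 8, 7, 9 → best response Backroad.
Driver A against Avenue: payoffs 8, 0, 6, 4, 5 → best response Highway.
Driver A against Bridge: payoffs 6, 8, 7, 4, 5 → best response Avenue.
Driver A against Tunnel: payoffs 0, 6, 9, 3, 1 → best response Bridge.
Driver B against Highway: payoffs 6, 8, 3, 9 → best response Tunnel.
Driver B against Avenue: payoffs 2, 8, 9, 6 → best response Bridge.
Driver B against Bridge: payoffs 4, 3, 5, 6 → best response Tunnel.
Driver B against Tunnel: payoffs 1, 3, 4, 2 → best response Bridge.
Driver B against Backroad: payoffs 3, 1, 8, 6 → best response Bridge.
Mutual best responses: (Avenue, Bridge); (Bridge, Tunnel).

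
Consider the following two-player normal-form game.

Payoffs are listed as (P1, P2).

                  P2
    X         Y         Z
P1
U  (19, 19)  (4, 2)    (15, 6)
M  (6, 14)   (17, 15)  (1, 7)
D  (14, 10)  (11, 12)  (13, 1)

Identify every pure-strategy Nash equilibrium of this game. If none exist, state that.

(U, X): P1 gets 19, best alternative 14; P2 gets 19, best alternative 6. No profitable deviation — NE.
(U, Y): P1 can switch to M (4 → 17). Not NE.
(U, Z): P2 can switch to X (6 → 19). Not NE.
(M, X): P1 can switch to U (6 → 19). Not NE.
(M, Y): P1 gets 17, best alternative 11; P2 gets 15, best alternative 14. No profitable deviation — NE.
(M, Z): P1 can switch to U (1 → 15). Not NE.
(D, X): P1 can switch to U (14 → 19). Not NE.
(D, Y): P1 can switch to M (11 → 17). Not NE.
(D, Z): P1 can switch to U (13 → 15). Not NE.

(U, X) and (M, Y)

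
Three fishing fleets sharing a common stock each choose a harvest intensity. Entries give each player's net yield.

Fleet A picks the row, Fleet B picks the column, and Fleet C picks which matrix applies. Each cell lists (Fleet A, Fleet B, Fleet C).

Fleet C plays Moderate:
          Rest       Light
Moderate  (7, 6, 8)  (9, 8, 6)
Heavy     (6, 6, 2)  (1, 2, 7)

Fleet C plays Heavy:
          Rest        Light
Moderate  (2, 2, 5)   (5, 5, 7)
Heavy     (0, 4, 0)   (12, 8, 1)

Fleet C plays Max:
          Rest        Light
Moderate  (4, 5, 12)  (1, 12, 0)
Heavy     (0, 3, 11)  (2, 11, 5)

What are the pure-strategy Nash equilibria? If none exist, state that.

Fleet A against (Rest, Moderate): payoffs 7, 6 → best response Moderate.
Fleet A against (Rest, Heavy): payoffs 2, 0 → best response Moderate.
Fleet A against (Rest, Max): payoffs 4, 0 → best response Moderate.
Fleet A against (Light, Moderate): payoffs 9, 1 → best response Moderate.
Fleet A against (Light, Heavy): payoffs 5, 12 → best response Heavy.
Fleet A against (Light, Max): payoffs 1, 2 → best response Heavy.
Fleet B against (Moderate, Moderate): payoffs 6, 8 → best response Light.
Fleet B against (Moderate, Heavy): payoffs 2, 5 → best response Light.
Fleet B against (Moderate, Max): payoffs 5, 12 → best response Light.
Fleet B against (Heavy, Moderate): payoffs 6, 2 → best response Rest.
Fleet B against (Heavy, Heavy): payoffs 4, 8 → best response Light.
Fleet B against (Heavy, Max): payoffs 3, 11 → best response Light.
Fleet C against (Moderate, Rest): payoffs 8, 5, 12 → best response Max.
Fleet C against (Moderate, Light): payoffs 6, 7, 0 → best response Heavy.
Fleet C against (Heavy, Rest): payoffs 2, 0, 11 → best response Max.
Fleet C against (Heavy, Light): payoffs 7, 1, 5 → best response Moderate.
No profile is a mutual best response for all players.

No pure-strategy Nash equilibrium.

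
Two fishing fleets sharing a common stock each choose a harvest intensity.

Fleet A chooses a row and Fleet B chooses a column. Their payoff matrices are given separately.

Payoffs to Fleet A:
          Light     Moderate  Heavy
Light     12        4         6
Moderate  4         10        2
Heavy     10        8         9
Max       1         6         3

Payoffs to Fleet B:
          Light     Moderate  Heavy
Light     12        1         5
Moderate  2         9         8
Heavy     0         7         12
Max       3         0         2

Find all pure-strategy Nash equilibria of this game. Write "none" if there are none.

Pure-strategy Nash equilibria: (Light, Light) and (Moderate, Moderate) and (Heavy, Heavy)

Fleet A against Light: payoffs 12, 4, 10, 1 → best response Light.
Fleet A against Moderate: payoffs 4, 10, 8, 6 → best response Moderate.
Fleet A against Heavy: payoffs 6, 2, 9, 3 → best response Heavy.
Fleet B against Light: payoffs 12, 1, 5 → best response Light.
Fleet B against Moderate: payoffs 2, 9, 8 → best response Moderate.
Fleet B against Heavy: payoffs 0, 7, 12 → best response Heavy.
Fleet B against Max: payoffs 3, 0, 2 → best response Light.
Mutual best responses: (Light, Light); (Moderate, Moderate); (Heavy, Heavy).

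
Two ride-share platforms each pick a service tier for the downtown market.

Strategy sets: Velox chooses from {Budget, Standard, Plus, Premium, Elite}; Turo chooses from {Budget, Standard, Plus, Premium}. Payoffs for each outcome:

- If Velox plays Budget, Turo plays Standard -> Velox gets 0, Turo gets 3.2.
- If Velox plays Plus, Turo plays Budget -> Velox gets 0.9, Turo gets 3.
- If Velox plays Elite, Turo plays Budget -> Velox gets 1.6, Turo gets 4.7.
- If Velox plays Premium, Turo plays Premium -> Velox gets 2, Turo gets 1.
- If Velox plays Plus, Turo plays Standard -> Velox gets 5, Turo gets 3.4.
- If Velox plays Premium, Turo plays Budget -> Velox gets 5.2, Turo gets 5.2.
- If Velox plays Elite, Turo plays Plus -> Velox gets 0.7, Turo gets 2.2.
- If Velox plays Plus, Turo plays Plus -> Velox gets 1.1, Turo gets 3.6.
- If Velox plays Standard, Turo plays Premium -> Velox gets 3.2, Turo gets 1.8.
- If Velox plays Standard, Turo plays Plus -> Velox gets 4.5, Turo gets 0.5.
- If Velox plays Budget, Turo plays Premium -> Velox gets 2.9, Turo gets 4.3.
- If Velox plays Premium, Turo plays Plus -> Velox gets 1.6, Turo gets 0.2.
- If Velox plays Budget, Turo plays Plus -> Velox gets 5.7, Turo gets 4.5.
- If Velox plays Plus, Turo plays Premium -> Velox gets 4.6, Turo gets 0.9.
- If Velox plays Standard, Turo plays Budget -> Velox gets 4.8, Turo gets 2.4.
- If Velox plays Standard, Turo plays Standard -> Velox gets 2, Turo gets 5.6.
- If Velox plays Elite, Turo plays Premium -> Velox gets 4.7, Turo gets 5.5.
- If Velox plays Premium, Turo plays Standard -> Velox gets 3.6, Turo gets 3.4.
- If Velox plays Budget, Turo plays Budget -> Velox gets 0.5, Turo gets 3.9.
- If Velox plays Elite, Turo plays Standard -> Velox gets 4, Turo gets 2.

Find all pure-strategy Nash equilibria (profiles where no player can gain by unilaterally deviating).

Pure-strategy Nash equilibria: (Budget, Plus), (Premium, Budget), (Elite, Premium)

(Budget, Budget): Velox can switch to Standard (0.5 → 4.8). Not NE.
(Budget, Standard): Velox can switch to Standard (0 → 2). Not NE.
(Budget, Plus): Velox gets 5.7, best alternative 4.5; Turo gets 4.5, best alternative 4.3. No profitable deviation — NE.
(Budget, Premium): Velox can switch to Standard (2.9 → 3.2). Not NE.
(Standard, Budget): Velox can switch to Premium (4.8 → 5.2). Not NE.
(Standard, Standard): Velox can switch to Plus (2 → 5). Not NE.
(Standard, Plus): Velox can switch to Budget (4.5 → 5.7). Not NE.
(Premium, Budget): Velox gets 5.2, best alternative 4.8; Turo gets 5.2, best alternative 3.4. No profitable deviation — NE.
(Elite, Premium): Velox gets 4.7, best alternative 4.6; Turo gets 5.5, best alternative 4.7. No profitable deviation — NE.
(The remaining 11 profiles each have a profitable deviation by the same check.)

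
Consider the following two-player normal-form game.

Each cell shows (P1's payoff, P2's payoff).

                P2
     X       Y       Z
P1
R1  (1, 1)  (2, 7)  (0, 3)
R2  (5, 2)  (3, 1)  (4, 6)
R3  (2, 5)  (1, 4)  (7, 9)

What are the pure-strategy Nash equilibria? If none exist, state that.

The unique pure-strategy Nash equilibrium is (R3, Z).

For each player, find the best response to each opponent profile; mutual best responses are the pure NE.
P1 against X: payoffs 1, 5, 2 → best response R2.
P1 against Y: payoffs 2, 3, 1 → best response R2.
P1 against Z: payoffs 0, 4, 7 → best response R3.
P2 against R1: payoffs 1, 7, 3 → best response Y.
P2 against R2: payoffs 2, 1, 6 → best response Z.
P2 against R3: payoffs 5, 4, 9 → best response Z.
Mutual best responses: (R3, Z).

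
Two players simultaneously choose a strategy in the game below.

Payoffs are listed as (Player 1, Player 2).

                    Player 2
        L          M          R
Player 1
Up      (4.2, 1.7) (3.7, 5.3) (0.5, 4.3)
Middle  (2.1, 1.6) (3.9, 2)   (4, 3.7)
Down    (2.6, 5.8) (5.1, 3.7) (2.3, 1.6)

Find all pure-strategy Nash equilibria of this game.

(Middle, R)

Player 1 against L: payoffs 4.2, 2.1, 2.6 → best response Up.
Player 1 against M: payoffs 3.7, 3.9, 5.1 → best response Down.
Player 1 against R: payoffs 0.5, 4, 2.3 → best response Middle.
Player 2 against Up: payoffs 1.7, 5.3, 4.3 → best response M.
Player 2 against Middle: payoffs 1.6, 2, 3.7 → best response R.
Player 2 against Down: payoffs 5.8, 3.7, 1.6 → best response L.
Mutual best responses: (Middle, R).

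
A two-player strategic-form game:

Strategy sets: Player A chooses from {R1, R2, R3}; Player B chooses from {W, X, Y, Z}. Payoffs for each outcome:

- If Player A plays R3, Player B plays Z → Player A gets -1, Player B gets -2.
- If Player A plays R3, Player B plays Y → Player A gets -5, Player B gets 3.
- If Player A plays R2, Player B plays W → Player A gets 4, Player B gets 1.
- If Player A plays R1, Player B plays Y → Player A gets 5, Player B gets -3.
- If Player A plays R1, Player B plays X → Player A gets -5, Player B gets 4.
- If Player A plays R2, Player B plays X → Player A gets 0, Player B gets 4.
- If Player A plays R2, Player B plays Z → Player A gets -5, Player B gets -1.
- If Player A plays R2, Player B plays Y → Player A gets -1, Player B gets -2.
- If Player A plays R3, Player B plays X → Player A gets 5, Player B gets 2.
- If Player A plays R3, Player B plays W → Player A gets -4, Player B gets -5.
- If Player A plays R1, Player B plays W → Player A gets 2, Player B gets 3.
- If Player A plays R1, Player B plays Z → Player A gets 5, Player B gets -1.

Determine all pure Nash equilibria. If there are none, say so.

No pure-strategy Nash equilibrium.

For each strategy profile, look for a profitable unilateral deviation.
(R1, W): Player A can switch to R2 (2 → 4). Not NE.
(R1, X): Player A can switch to R2 (-5 → 0). Not NE.
(R1, Y): Player B can switch to W (-3 → 3). Not NE.
(R1, Z): Player B can switch to W (-1 → 3). Not NE.
(R2, W): Player B can switch to X (1 → 4). Not NE.
(R2, X): Player A can switch to R3 (0 → 5). Not NE.
(R2, Y): Player A can switch to R1 (-1 → 5). Not NE.
(R2, Z): Player A can switch to R1 (-5 → 5). Not NE.
(R3, W): Player A can switch to R1 (-4 → 2). Not NE.
(R3, X): Player B can switch to Y (2 → 3). Not NE.
(R3, Y): Player A can switch to R1 (-5 → 5). Not NE.
(R3, Z): Player A can switch to R1 (-1 → 5). Not NE.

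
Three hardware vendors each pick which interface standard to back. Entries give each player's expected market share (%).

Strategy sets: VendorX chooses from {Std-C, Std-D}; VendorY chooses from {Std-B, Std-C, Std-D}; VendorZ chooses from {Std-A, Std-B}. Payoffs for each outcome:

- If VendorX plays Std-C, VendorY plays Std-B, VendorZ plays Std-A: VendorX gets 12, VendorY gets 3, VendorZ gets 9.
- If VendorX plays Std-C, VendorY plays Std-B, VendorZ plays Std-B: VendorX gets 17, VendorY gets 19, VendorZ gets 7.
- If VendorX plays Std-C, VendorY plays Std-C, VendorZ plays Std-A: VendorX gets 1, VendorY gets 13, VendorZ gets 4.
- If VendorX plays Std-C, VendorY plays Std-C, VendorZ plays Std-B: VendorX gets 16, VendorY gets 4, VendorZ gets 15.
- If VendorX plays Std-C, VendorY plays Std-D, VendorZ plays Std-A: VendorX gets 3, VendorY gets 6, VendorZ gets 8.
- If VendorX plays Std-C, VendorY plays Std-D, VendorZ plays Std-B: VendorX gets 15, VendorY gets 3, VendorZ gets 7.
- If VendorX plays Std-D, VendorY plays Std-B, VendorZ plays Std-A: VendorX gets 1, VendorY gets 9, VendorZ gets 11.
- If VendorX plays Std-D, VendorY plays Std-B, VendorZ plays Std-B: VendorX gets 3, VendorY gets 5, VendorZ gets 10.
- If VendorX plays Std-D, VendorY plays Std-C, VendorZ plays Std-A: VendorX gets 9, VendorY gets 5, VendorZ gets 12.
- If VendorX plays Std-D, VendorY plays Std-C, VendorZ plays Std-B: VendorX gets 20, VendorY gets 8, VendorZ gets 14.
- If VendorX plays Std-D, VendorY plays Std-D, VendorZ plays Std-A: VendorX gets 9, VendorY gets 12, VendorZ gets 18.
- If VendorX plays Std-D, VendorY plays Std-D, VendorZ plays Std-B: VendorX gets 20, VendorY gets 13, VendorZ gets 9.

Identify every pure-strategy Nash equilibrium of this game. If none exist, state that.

The unique pure-strategy Nash equilibrium is (Std-D, Std-D, Std-A).

VendorX against (Std-B, Std-A): payoffs 12, 1 → best response Std-C.
VendorX against (Std-B, Std-B): payoffs 17, 3 → best response Std-C.
VendorX against (Std-C, Std-A): payoffs 1, 9 → best response Std-D.
VendorX against (Std-C, Std-B): payoffs 16, 20 → best response Std-D.
VendorX against (Std-D, Std-A): payoffs 3, 9 → best response Std-D.
VendorX against (Std-D, Std-B): payoffs 15, 20 → best response Std-D.
VendorY against (Std-C, Std-A): payoffs 3, 13, 6 → best response Std-C.
VendorY against (Std-C, Std-B): payoffs 19, 4, 3 → best response Std-B.
VendorY against (Std-D, Std-A): payoffs 9, 5, 12 → best response Std-D.
VendorY against (Std-D, Std-B): payoffs 5, 8, 13 → best response Std-D.
VendorZ against (Std-C, Std-B): payoffs 9, 7 → best response Std-A.
VendorZ against (Std-C, Std-C): payoffs 4, 15 → best response Std-B.
VendorZ against (Std-C, Std-D): payoffs 8, 7 → best response Std-A.
VendorZ against (Std-D, Std-B): payoffs 11, 10 → best response Std-A.
VendorZ against (Std-D, Std-C): payoffs 12, 14 → best response Std-B.
VendorZ against (Std-D, Std-D): payoffs 18, 9 → best response Std-A.
Mutual best responses: (Std-D, Std-D, Std-A).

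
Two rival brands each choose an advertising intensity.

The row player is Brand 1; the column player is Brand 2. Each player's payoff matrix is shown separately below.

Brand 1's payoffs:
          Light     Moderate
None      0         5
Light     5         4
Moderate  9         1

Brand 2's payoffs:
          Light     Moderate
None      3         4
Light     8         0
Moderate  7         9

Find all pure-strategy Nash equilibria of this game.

Pure NE: (None, Moderate)

Brand 1 against Light: payoffs 0, 5, 9 → best response Moderate.
Brand 1 against Moderate: payoffs 5, 4, 1 → best response None.
Brand 2 against None: payoffs 3, 4 → best response Moderate.
Brand 2 against Light: payoffs 8, 0 → best response Light.
Brand 2 against Moderate: payoffs 7, 9 → best response Moderate.
Mutual best responses: (None, Moderate).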